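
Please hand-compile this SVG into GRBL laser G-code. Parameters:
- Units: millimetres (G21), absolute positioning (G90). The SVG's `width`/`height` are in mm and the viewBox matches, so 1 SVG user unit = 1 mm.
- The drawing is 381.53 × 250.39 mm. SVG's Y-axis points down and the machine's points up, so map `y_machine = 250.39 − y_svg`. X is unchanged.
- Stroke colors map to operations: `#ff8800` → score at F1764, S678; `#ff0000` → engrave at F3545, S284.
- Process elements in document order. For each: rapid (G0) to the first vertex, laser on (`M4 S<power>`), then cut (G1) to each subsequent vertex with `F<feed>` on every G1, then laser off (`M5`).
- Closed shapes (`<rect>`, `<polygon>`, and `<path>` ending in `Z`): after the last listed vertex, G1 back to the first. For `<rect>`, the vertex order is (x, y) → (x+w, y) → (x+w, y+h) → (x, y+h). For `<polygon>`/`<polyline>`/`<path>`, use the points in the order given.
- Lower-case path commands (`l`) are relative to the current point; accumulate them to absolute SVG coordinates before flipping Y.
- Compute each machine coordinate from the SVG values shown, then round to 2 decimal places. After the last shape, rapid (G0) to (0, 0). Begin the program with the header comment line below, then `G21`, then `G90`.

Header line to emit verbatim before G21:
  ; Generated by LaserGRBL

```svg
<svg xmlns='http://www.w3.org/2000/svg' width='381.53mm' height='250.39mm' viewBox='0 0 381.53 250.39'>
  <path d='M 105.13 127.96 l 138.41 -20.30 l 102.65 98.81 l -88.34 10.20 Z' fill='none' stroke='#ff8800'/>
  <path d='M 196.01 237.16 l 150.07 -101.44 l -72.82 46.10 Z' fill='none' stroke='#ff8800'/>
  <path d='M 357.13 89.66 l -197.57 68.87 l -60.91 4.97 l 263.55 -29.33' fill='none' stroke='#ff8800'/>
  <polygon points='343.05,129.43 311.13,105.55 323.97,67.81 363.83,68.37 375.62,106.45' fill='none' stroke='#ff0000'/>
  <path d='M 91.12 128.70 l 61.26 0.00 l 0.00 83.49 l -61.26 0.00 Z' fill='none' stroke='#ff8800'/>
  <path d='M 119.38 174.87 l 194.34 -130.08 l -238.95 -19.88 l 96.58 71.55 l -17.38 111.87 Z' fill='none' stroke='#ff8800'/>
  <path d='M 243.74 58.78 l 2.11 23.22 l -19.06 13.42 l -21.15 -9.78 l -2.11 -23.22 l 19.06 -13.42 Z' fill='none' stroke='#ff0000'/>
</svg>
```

; Generated by LaserGRBL
G21
G90
G0 X105.13 Y122.43
M4 S678
G1 X243.54 Y142.73 F1764
G1 X346.19 Y43.92 F1764
G1 X257.85 Y33.72 F1764
G1 X105.13 Y122.43 F1764
M5
G0 X196.01 Y13.23
M4 S678
G1 X346.08 Y114.67 F1764
G1 X273.26 Y68.57 F1764
G1 X196.01 Y13.23 F1764
M5
G0 X357.13 Y160.73
M4 S678
G1 X159.56 Y91.86 F1764
G1 X98.65 Y86.89 F1764
G1 X362.20 Y116.22 F1764
M5
G0 X343.05 Y120.96
M4 S284
G1 X311.13 Y144.84 F3545
G1 X323.97 Y182.58 F3545
G1 X363.83 Y182.02 F3545
G1 X375.62 Y143.94 F3545
G1 X343.05 Y120.96 F3545
M5
G0 X91.12 Y121.69
M4 S678
G1 X152.38 Y121.69 F1764
G1 X152.38 Y38.20 F1764
G1 X91.12 Y38.20 F1764
G1 X91.12 Y121.69 F1764
M5
G0 X119.38 Y75.52
M4 S678
G1 X313.72 Y205.60 F1764
G1 X74.77 Y225.48 F1764
G1 X171.35 Y153.93 F1764
G1 X153.97 Y42.06 F1764
G1 X119.38 Y75.52 F1764
M5
G0 X243.74 Y191.61
M4 S284
G1 X245.85 Y168.39 F3545
G1 X226.79 Y154.97 F3545
G1 X205.64 Y164.75 F3545
G1 X203.53 Y187.97 F3545
G1 X222.59 Y201.39 F3545
G1 X243.74 Y191.61 F3545
M5
G0 X0.00 Y0.00

1 u = 1 mm; y_m = 250.39 − y.

[1] `<path>` closed polygon, #ff8800→score S678 F1764: (105.13,122.43) → (243.54,142.73) → (346.19,43.92) → (257.85,33.72) → (105.13,122.43) (closed)

[2] `<path>` closed polygon, #ff8800→score S678 F1764: (196.01,13.23) → (346.08,114.67) → (273.26,68.57) → (196.01,13.23) (closed)

[3] `<path>` open polyline, #ff8800→score S678 F1764: (357.13,160.73) → (159.56,91.86) → (98.65,86.89) → (362.20,116.22)

[4] `<polygon>` regular polygon, #ff0000→engrave S284 F3545: (343.05,120.96) → (311.13,144.84) → (323.97,182.58) → (363.83,182.02) → (375.62,143.94) → (343.05,120.96) (closed)

[5] `<path>` rectangle, #ff8800→score S678 F1764: (91.12,121.69) → (152.38,121.69) → (152.38,38.20) → (91.12,38.20) → (91.12,121.69) (closed)

[6] `<path>` closed polygon, #ff8800→score S678 F1764: (119.38,75.52) → (313.72,205.60) → (74.77,225.48) → (171.35,153.93) → (153.97,42.06) → (119.38,75.52) (closed)

[7] `<path>` regular polygon, #ff0000→engrave S284 F3545: (243.74,191.61) → (245.85,168.39) → (226.79,154.97) → (205.64,164.75) → (203.53,187.97) → (222.59,201.39) → (243.74,191.61) (closed)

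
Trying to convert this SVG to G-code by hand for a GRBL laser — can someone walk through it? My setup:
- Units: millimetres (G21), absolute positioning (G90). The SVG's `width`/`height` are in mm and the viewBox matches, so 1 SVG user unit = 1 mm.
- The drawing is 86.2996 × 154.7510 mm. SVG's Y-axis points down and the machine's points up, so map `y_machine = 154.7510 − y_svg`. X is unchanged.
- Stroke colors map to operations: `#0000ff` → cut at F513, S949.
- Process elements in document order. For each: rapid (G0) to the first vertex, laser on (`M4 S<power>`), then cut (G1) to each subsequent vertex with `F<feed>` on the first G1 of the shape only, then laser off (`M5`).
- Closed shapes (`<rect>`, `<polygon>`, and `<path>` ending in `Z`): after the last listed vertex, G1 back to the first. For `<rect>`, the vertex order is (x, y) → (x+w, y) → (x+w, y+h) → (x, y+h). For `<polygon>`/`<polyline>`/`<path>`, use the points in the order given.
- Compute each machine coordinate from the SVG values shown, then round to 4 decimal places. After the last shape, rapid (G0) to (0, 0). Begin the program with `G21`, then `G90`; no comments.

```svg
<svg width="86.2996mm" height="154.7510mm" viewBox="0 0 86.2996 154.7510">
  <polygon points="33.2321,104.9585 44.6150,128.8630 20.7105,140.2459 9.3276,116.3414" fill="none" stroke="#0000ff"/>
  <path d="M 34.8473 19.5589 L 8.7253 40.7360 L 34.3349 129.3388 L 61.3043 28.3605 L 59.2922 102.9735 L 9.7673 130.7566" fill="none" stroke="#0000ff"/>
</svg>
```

1 u = 1 mm; y_m = 154.7510 − y.

[1] `<polygon>` regular polygon, #0000ff→cut S949 F513: (33.2321,49.7925) → (44.6150,25.8880) → (20.7105,14.5051) → (9.3276,38.4096) → (33.2321,49.7925) (closed)

[2] `<path>` open polyline, #0000ff→cut S949 F513: (34.8473,135.1921) → (8.7253,114.0150) → (34.3349,25.4122) → (61.3043,126.3905) → (59.2922,51.7775) → (9.7673,23.9944)

G21
G90
G0 X33.2321 Y49.7925
M4 S949
G1 X44.6150 Y25.8880 F513
G1 X20.7105 Y14.5051
G1 X9.3276 Y38.4096
G1 X33.2321 Y49.7925
M5
G0 X34.8473 Y135.1921
M4 S949
G1 X8.7253 Y114.0150 F513
G1 X34.3349 Y25.4122
G1 X61.3043 Y126.3905
G1 X59.2922 Y51.7775
G1 X9.7673 Y23.9944
M5
G0 X0.0000 Y0.0000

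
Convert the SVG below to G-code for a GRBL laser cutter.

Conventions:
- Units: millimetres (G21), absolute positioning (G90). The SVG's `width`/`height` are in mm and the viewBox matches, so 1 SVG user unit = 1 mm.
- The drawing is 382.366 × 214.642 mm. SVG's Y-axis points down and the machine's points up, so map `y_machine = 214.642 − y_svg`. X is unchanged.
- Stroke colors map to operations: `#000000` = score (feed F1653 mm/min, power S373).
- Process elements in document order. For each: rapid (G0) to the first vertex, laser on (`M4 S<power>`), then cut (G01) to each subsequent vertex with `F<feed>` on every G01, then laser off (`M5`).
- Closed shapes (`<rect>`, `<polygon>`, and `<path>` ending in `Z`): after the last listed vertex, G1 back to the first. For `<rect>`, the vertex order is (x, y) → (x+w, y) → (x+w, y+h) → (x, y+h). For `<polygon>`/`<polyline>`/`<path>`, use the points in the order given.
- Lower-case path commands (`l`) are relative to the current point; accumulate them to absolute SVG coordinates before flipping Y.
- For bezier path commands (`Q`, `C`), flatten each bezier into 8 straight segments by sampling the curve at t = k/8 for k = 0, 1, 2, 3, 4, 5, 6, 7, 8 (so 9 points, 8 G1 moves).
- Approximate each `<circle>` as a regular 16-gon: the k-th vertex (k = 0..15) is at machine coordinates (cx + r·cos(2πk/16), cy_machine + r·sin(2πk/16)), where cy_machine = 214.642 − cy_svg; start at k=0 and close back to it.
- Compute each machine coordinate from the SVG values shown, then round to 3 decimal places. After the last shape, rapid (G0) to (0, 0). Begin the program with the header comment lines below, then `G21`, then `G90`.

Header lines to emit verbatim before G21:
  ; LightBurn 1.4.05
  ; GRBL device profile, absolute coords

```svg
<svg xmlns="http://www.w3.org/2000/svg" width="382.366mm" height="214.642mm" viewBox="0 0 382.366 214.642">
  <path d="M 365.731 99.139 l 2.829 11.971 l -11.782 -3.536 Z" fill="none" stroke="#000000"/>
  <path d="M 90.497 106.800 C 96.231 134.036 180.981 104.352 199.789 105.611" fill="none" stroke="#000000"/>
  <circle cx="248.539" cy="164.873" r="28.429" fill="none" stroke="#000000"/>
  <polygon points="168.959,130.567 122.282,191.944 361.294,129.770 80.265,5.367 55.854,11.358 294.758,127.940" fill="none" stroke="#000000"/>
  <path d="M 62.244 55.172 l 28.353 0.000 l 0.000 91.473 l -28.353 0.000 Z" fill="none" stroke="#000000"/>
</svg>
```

; LightBurn 1.4.05
; GRBL device profile, absolute coords
G21
G90
G0 X365.731 Y115.503
M4 S373
G01 X368.560 Y103.532 F1653
G01 X356.778 Y107.068 F1653
G01 X365.731 Y115.503 F1653
M5
G0 X90.497 Y107.842
M4 S373
G01 X96.068 Y100.125 F1653
G01 X107.348 Y96.715 F1653
G01 X122.638 Y96.581 F1653
G01 X140.240 Y98.695 F1653
G01 X158.455 Y102.027 F1653
G01 X175.584 Y105.546 F1653
G01 X189.928 Y108.224 F1653
G01 X199.789 Y109.031 F1653
M5
G0 X276.968 Y49.769
M4 S373
G01 X274.804 Y60.648 F1653
G01 X268.641 Y69.871 F1653
G01 X259.418 Y76.034 F1653
G01 X248.539 Y78.198 F1653
G01 X237.660 Y76.034 F1653
G01 X228.437 Y69.871 F1653
G01 X222.274 Y60.648 F1653
G01 X220.110 Y49.769 F1653
G01 X222.274 Y38.890 F1653
G01 X228.437 Y29.667 F1653
G01 X237.660 Y23.504 F1653
G01 X248.539 Y21.340 F1653
G01 X259.418 Y23.504 F1653
G01 X268.641 Y29.667 F1653
G01 X274.804 Y38.890 F1653
G01 X276.968 Y49.769 F1653
M5
G0 X168.959 Y84.075
M4 S373
G01 X122.282 Y22.698 F1653
G01 X361.294 Y84.872 F1653
G01 X80.265 Y209.275 F1653
G01 X55.854 Y203.284 F1653
G01 X294.758 Y86.702 F1653
G01 X168.959 Y84.075 F1653
M5
G0 X62.244 Y159.470
M4 S373
G01 X90.597 Y159.470 F1653
G01 X90.597 Y67.997 F1653
G01 X62.244 Y67.997 F1653
G01 X62.244 Y159.470 F1653
M5
G0 X0.000 Y0.000

viewBox `0 0 382.366 214.642` with mm width/height → 1 unit = 1 mm. Flip: y_m = 214.642 − y_svg.

**Shape 1** — `<path>` regular polygon, stroke `#000000` → score (S373, F1653). Machine vertices: (365.731,115.503) → (368.560,103.532) → (356.778,107.068) → (365.731,115.503). Closed: final G1 returns to the first vertex.

**Shape 2** — `<path>` cubic bezier, stroke `#000000` → score (S373, F1653). Control points (SVG): P0=(90.497,106.800), P1=(96.231,134.036), P2=(180.981,104.352), P3=(199.789,105.611); sampled at t=k/8. Machine vertices: (90.497,107.842) → (96.068,100.125) → (107.348,96.715) → (122.638,96.581) → (140.240,98.695) → (158.455,102.027) → (175.584,105.546) → (189.928,108.224) → (199.789,109.031). Open path.

**Shape 3** — `<circle>` circle, stroke `#000000` → score (S373, F1653). Machine vertices: (276.968,49.769) → (274.804,60.648) → (268.641,69.871) → (259.418,76.034) → (248.539,78.198) → (237.660,76.034) → (228.437,69.871) → (222.274,60.648) → (220.110,49.769) → (222.274,38.890) → (228.437,29.667) → (237.660,23.504) → (248.539,21.340) → (259.418,23.504) → (268.641,29.667) → (274.804,38.890) → (276.968,49.769). Closed: final G1 returns to the first vertex.

**Shape 4** — `<polygon>` closed polygon, stroke `#000000` → score (S373, F1653). Machine vertices: (168.959,84.075) → (122.282,22.698) → (361.294,84.872) → (80.265,209.275) → (55.854,203.284) → (294.758,86.702) → (168.959,84.075). Closed: final G1 returns to the first vertex.

**Shape 5** — `<path>` rectangle, stroke `#000000` → score (S373, F1653). Machine vertices: (62.244,159.470) → (90.597,159.470) → (90.597,67.997) → (62.244,67.997) → (62.244,159.470). Closed: final G1 returns to the first vertex.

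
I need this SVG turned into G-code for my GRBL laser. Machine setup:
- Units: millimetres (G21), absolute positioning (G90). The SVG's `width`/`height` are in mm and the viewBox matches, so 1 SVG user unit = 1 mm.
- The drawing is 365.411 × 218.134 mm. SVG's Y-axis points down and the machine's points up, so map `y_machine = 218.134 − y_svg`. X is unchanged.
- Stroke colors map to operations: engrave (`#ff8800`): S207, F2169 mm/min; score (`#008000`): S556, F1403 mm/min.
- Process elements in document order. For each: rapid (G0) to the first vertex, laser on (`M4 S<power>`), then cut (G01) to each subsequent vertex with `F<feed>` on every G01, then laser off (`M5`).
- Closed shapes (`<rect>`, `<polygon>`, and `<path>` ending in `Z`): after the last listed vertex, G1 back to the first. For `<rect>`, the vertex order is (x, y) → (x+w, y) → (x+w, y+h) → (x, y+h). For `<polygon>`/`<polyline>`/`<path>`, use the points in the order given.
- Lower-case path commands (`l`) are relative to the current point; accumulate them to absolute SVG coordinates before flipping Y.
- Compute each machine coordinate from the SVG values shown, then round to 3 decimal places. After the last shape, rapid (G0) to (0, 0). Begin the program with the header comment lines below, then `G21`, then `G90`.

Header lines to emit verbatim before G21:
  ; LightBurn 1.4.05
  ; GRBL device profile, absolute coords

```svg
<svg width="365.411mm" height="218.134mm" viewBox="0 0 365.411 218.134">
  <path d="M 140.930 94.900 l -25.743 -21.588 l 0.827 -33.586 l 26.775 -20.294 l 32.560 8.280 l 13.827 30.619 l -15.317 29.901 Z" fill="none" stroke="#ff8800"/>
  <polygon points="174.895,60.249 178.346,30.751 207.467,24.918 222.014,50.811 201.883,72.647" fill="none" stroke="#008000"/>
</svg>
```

; LightBurn 1.4.05
; GRBL device profile, absolute coords
G21
G90
G0 X140.930 Y123.234
M4 S207
G01 X115.187 Y144.822 F2169
G01 X116.014 Y178.408 F2169
G01 X142.789 Y198.702 F2169
G01 X175.349 Y190.422 F2169
G01 X189.176 Y159.803 F2169
G01 X173.859 Y129.902 F2169
G01 X140.930 Y123.234 F2169
M5
G0 X174.895 Y157.885
M4 S556
G01 X178.346 Y187.383 F1403
G01 X207.467 Y193.216 F1403
G01 X222.014 Y167.323 F1403
G01 X201.883 Y145.487 F1403
G01 X174.895 Y157.885 F1403
M5
G0 X0.000 Y0.000

Since the viewBox matches the mm dimensions, user units are millimetres directly. The only transform is the Y-flip y_m = 218.134 − y_svg.

Shape 1 is a regular polygon drawn with `<path>`. Its stroke #ff8800 means engrave at S207, F2169. After flipping Y the toolpath is (140.930,123.234) → (115.187,144.822) → (116.014,178.408) → (142.789,198.702) → (175.349,190.422) → (189.176,159.803) → (173.859,129.902) → (140.930,123.234), returning to the start.

Shape 2 is a regular polygon drawn with `<polygon>`. Its stroke #008000 means score at S556, F1403. After flipping Y the toolpath is (174.895,157.885) → (178.346,187.383) → (207.467,193.216) → (222.014,167.323) → (201.883,145.487) → (174.895,157.885), returning to the start.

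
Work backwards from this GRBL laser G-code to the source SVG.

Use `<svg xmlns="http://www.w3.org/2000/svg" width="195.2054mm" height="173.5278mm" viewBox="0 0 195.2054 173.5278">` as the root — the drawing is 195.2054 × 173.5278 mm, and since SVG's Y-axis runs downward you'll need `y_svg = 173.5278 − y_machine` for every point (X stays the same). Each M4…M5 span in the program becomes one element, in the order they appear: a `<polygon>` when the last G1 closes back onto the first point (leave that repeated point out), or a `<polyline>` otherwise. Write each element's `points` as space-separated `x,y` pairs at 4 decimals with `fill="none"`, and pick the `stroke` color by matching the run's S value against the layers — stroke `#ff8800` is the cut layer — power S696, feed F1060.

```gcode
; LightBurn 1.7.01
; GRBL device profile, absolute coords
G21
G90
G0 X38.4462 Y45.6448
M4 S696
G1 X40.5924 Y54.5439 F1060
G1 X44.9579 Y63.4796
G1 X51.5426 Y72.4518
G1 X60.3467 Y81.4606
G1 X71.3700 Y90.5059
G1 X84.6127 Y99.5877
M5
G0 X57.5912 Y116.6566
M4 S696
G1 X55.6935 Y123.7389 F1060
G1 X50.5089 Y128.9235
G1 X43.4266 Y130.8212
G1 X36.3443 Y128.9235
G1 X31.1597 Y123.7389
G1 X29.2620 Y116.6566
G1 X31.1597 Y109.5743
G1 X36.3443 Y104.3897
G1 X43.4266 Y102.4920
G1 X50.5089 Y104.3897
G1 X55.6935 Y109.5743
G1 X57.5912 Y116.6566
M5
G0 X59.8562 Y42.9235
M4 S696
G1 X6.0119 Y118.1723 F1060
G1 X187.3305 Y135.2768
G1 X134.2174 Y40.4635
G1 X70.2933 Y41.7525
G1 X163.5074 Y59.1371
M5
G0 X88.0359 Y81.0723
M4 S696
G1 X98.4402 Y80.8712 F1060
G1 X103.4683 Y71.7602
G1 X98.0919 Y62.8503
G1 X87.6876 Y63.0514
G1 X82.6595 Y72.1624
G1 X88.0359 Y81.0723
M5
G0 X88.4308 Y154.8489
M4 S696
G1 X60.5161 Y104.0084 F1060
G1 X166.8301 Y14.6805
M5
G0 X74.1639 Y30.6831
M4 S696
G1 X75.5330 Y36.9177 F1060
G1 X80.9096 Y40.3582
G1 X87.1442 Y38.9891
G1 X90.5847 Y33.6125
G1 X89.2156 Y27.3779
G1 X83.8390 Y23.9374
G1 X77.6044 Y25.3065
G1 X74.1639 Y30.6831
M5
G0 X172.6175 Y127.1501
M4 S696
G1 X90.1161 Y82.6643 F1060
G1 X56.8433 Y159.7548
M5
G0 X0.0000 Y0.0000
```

<svg xmlns="http://www.w3.org/2000/svg" width="195.2054mm" height="173.5278mm" viewBox="0 0 195.2054 173.5278">
  <polyline points="38.4462,127.8830 40.5924,118.9839 44.9579,110.0482 51.5426,101.0760 60.3467,92.0672 71.3700,83.0219 84.6127,73.9401" fill="none" stroke="#ff8800"/>
  <polygon points="57.5912,56.8712 55.6935,49.7889 50.5089,44.6043 43.4266,42.7066 36.3443,44.6043 31.1597,49.7889 29.2620,56.8712 31.1597,63.9535 36.3443,69.1381 43.4266,71.0358 50.5089,69.1381 55.6935,63.9535" fill="none" stroke="#ff8800"/>
  <polyline points="59.8562,130.6043 6.0119,55.3555 187.3305,38.2510 134.2174,133.0643 70.2933,131.7753 163.5074,114.3907" fill="none" stroke="#ff8800"/>
  <polygon points="88.0359,92.4555 98.4402,92.6566 103.4683,101.7676 98.0919,110.6775 87.6876,110.4764 82.6595,101.3654" fill="none" stroke="#ff8800"/>
  <polyline points="88.4308,18.6789 60.5161,69.5194 166.8301,158.8473" fill="none" stroke="#ff8800"/>
  <polygon points="74.1639,142.8447 75.5330,136.6101 80.9096,133.1696 87.1442,134.5387 90.5847,139.9153 89.2156,146.1499 83.8390,149.5904 77.6044,148.2213" fill="none" stroke="#ff8800"/>
  <polyline points="172.6175,46.3777 90.1161,90.8635 56.8433,13.7730" fill="none" stroke="#ff8800"/>
</svg>

Each laser-on run becomes one SVG element. Flip Y back into SVG space with y_svg = 173.5278 − y_machine. Every run uses S696, so all elements get stroke `#ff8800` (cut).

Run 1: The run is open, so emit a `<polyline>` with points (Y-flipped): 38.4462,127.8830 40.5924,118.9839 44.9579,110.0482 51.5426,101.0760 60.3467,92.0672 71.3700,83.0219 84.6127,73.9401.

Run 2: The run returns to its start, so emit a `<polygon>` with points (Y-flipped): 57.5912,56.8712 55.6935,49.7889 50.5089,44.6043 43.4266,42.7066 36.3443,44.6043 31.1597,49.7889 29.2620,56.8712 31.1597,63.9535 36.3443,69.1381 43.4266,71.0358 50.5089,69.1381 55.6935,63.9535.

Run 3: The run is open, so emit a `<polyline>` with points (Y-flipped): 59.8562,130.6043 6.0119,55.3555 187.3305,38.2510 134.2174,133.0643 70.2933,131.7753 163.5074,114.3907.

Run 4: The run returns to its start, so emit a `<polygon>` with points (Y-flipped): 88.0359,92.4555 98.4402,92.6566 103.4683,101.7676 98.0919,110.6775 87.6876,110.4764 82.6595,101.3654.

Run 5: The run is open, so emit a `<polyline>` with points (Y-flipped): 88.4308,18.6789 60.5161,69.5194 166.8301,158.8473.

Run 6: The run returns to its start, so emit a `<polygon>` with points (Y-flipped): 74.1639,142.8447 75.5330,136.6101 80.9096,133.1696 87.1442,134.5387 90.5847,139.9153 89.2156,146.1499 83.8390,149.5904 77.6044,148.2213.

Run 7: The run is open, so emit a `<polyline>` with points (Y-flipped): 172.6175,46.3777 90.1161,90.8635 56.8433,13.7730.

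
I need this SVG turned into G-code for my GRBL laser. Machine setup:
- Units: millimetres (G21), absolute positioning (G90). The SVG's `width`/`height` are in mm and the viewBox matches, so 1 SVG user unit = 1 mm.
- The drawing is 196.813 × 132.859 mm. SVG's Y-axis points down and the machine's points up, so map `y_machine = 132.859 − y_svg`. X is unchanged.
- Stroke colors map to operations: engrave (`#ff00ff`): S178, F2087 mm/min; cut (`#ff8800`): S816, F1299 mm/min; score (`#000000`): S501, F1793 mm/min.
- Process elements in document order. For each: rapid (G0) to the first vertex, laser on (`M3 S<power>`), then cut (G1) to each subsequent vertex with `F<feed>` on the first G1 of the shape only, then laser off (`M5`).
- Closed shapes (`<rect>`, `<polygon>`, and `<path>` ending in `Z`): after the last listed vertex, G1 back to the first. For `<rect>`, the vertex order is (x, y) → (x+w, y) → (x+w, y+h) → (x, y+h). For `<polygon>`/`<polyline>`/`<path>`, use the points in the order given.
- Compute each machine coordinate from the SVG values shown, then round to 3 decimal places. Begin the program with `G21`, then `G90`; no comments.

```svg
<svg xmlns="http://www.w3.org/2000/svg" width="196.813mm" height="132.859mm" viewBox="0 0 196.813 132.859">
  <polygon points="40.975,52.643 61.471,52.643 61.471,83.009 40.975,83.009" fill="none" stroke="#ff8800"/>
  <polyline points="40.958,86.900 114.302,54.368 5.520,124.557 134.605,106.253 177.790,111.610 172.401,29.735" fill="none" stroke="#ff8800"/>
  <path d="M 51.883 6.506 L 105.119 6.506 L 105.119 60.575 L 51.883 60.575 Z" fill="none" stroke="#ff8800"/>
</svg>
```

G21
G90
G0 X40.975 Y80.216
M3 S816
G1 X61.471 Y80.216 F1299
G1 X61.471 Y49.850
G1 X40.975 Y49.850
G1 X40.975 Y80.216
M5
G0 X40.958 Y45.959
M3 S816
G1 X114.302 Y78.491 F1299
G1 X5.520 Y8.302
G1 X134.605 Y26.606
G1 X177.790 Y21.249
G1 X172.401 Y103.124
M5
G0 X51.883 Y126.353
M3 S816
G1 X105.119 Y126.353 F1299
G1 X105.119 Y72.284
G1 X51.883 Y72.284
G1 X51.883 Y126.353
M5

viewBox `0 0 196.813 132.859` with mm width/height → 1 unit = 1 mm. Flip: y_m = 132.859 − y_svg.

**Shape 1** — `<polygon>` rectangle, stroke `#ff8800` → cut (S816, F1299). Machine vertices: (40.975,80.216) → (61.471,80.216) → (61.471,49.850) → (40.975,49.850) → (40.975,80.216). Closed: final G1 returns to the first vertex.

**Shape 2** — `<polyline>` open polyline, stroke `#ff8800` → cut (S816, F1299). Machine vertices: (40.958,45.959) → (114.302,78.491) → (5.520,8.302) → (134.605,26.606) → (177.790,21.249) → (172.401,103.124). Open path.

**Shape 3** — `<path>` rectangle, stroke `#ff8800` → cut (S816, F1299). Machine vertices: (51.883,126.353) → (105.119,126.353) → (105.119,72.284) → (51.883,72.284) → (51.883,126.353). Closed: final G1 returns to the first vertex.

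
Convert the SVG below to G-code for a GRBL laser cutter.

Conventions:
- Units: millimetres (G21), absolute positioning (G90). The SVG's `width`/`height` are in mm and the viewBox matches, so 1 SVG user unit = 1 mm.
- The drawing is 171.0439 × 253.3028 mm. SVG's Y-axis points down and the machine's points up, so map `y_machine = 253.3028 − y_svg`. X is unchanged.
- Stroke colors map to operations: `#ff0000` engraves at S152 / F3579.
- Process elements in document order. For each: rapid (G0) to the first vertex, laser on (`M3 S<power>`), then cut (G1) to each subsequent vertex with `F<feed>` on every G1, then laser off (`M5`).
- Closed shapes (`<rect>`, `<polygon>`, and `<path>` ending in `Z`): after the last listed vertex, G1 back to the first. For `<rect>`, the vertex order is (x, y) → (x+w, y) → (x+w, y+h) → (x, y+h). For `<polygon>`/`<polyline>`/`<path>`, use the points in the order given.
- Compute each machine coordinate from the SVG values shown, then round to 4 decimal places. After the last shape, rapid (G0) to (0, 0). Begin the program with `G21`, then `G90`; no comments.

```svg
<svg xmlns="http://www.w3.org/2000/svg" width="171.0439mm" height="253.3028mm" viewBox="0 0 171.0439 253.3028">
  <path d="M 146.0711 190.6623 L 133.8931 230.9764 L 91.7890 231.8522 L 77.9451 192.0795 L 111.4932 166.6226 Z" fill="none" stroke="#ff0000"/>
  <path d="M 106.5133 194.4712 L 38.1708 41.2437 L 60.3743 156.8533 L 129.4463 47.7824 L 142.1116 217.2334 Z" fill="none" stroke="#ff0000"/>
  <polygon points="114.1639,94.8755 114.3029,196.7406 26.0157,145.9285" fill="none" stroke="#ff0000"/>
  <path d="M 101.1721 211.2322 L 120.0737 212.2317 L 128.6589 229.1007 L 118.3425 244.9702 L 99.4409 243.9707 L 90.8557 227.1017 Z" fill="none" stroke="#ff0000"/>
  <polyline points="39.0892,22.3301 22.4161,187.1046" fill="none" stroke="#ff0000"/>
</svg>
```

Since the viewBox matches the mm dimensions, user units are millimetres directly. The only transform is the Y-flip y_m = 253.3028 − y_svg.

Shape 1 is a regular polygon drawn with `<path>`. Its stroke #ff0000 means engrave at S152, F3579. After flipping Y the toolpath is (146.0711,62.6405) → (133.8931,22.3264) → (91.7890,21.4506) → (77.9451,61.2233) → (111.4932,86.6802) → (146.0711,62.6405), returning to the start.

Shape 2 is a closed polygon drawn with `<path>`. Its stroke #ff0000 means engrave at S152, F3579. After flipping Y the toolpath is (106.5133,58.8316) → (38.1708,212.0591) → (60.3743,96.4495) → (129.4463,205.5204) → (142.1116,36.0694) → (106.5133,58.8316), returning to the start.

Shape 3 is a regular polygon drawn with `<polygon>`. Its stroke #ff0000 means engrave at S152, F3579. After flipping Y the toolpath is (114.1639,158.4273) → (114.3029,56.5622) → (26.0157,107.3743) → (114.1639,158.4273), returning to the start.

Shape 4 is a regular polygon drawn with `<path>`. Its stroke #ff0000 means engrave at S152, F3579. After flipping Y the toolpath is (101.1721,42.0706) → (120.0737,41.0711) → (128.6589,24.2021) → (118.3425,8.3326) → (99.4409,9.3321) → (90.8557,26.2011) → (101.1721,42.0706), returning to the start.

Shape 5 is a line segment drawn with `<polyline>`. Its stroke #ff0000 means engrave at S152, F3579. After flipping Y the toolpath is (39.0892,230.9727) → (22.4161,66.1982).

G21
G90
G0 X146.0711 Y62.6405
M3 S152
G1 X133.8931 Y22.3264 F3579
G1 X91.7890 Y21.4506 F3579
G1 X77.9451 Y61.2233 F3579
G1 X111.4932 Y86.6802 F3579
G1 X146.0711 Y62.6405 F3579
M5
G0 X106.5133 Y58.8316
M3 S152
G1 X38.1708 Y212.0591 F3579
G1 X60.3743 Y96.4495 F3579
G1 X129.4463 Y205.5204 F3579
G1 X142.1116 Y36.0694 F3579
G1 X106.5133 Y58.8316 F3579
M5
G0 X114.1639 Y158.4273
M3 S152
G1 X114.3029 Y56.5622 F3579
G1 X26.0157 Y107.3743 F3579
G1 X114.1639 Y158.4273 F3579
M5
G0 X101.1721 Y42.0706
M3 S152
G1 X120.0737 Y41.0711 F3579
G1 X128.6589 Y24.2021 F3579
G1 X118.3425 Y8.3326 F3579
G1 X99.4409 Y9.3321 F3579
G1 X90.8557 Y26.2011 F3579
G1 X101.1721 Y42.0706 F3579
M5
G0 X39.0892 Y230.9727
M3 S152
G1 X22.4161 Y66.1982 F3579
M5
G0 X0.0000 Y0.0000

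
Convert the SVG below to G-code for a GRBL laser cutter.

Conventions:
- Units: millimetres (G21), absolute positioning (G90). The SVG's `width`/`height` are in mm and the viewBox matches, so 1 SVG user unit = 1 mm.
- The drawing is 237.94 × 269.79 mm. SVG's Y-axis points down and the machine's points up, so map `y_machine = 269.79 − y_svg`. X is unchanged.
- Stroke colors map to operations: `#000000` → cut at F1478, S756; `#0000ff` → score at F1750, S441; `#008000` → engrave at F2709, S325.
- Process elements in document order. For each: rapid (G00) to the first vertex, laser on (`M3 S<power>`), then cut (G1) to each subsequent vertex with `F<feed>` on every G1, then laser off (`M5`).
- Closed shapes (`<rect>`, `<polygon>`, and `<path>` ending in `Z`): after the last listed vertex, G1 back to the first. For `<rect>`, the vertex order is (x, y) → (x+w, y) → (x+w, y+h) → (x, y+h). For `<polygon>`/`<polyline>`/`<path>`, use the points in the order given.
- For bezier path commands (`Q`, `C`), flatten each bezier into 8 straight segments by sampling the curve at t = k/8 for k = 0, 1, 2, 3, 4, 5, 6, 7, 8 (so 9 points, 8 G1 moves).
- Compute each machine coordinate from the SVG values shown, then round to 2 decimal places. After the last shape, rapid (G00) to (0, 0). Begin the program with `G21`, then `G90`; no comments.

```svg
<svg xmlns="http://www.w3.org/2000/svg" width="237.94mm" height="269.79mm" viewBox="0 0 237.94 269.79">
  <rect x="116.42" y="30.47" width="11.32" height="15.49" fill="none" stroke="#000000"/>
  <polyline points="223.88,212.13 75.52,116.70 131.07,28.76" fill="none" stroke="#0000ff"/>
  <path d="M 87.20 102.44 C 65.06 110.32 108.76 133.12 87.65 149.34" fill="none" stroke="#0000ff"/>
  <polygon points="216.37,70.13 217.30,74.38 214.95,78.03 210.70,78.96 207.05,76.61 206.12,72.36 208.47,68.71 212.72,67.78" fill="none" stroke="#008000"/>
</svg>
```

G21
G90
G00 X116.42 Y239.32
M3 S756
G1 X127.74 Y239.32 F1478
G1 X127.74 Y223.83 F1478
G1 X116.42 Y223.83 F1478
G1 X116.42 Y239.32 F1478
M5
G00 X223.88 Y57.66
M3 S441
G1 X75.52 Y153.09 F1750
G1 X131.07 Y241.03 F1750
M5
G00 X87.20 Y167.35
M3 S441
G1 X81.73 Y163.74 F1750
G1 X80.90 Y158.98 F1750
G1 X83.18 Y153.32 F1750
G1 X87.04 Y147.03 F1750
G1 X90.95 Y140.34 F1750
G1 X93.37 Y133.51 F1750
G1 X92.78 Y126.80 F1750
G1 X87.65 Y120.45 F1750
M5
G00 X216.37 Y199.66
M3 S325
G1 X217.30 Y195.41 F2709
G1 X214.95 Y191.76 F2709
G1 X210.70 Y190.83 F2709
G1 X207.05 Y193.18 F2709
G1 X206.12 Y197.43 F2709
G1 X208.47 Y201.08 F2709
G1 X212.72 Y202.01 F2709
G1 X216.37 Y199.66 F2709
M5
G00 X0.00 Y0.00

Since the viewBox matches the mm dimensions, user units are millimetres directly. The only transform is the Y-flip y_m = 269.79 − y_svg.

Shape 1 is a rectangle drawn with `<rect>`. Its stroke #000000 means cut at S756, F1478. After flipping Y the toolpath is (116.42,239.32) → (127.74,239.32) → (127.74,223.83) → (116.42,223.83) → (116.42,239.32), returning to the start.

Shape 2 is a open polyline drawn with `<polyline>`. Its stroke #0000ff means score at S441, F1750. After flipping Y the toolpath is (223.88,57.66) → (75.52,153.09) → (131.07,241.03).

Shape 3 is a cubic bezier drawn with `<path>`. Its stroke #0000ff means score at S441, F1750. After flipping Y the toolpath is (87.20,167.35) → (81.73,163.74) → (80.90,158.98) → (83.18,153.32) → (87.04,147.03) → (90.95,140.34) → (93.37,133.51) → (92.78,126.80) → (87.65,120.45).

Shape 4 is a regular polygon drawn with `<polygon>`. Its stroke #008000 means engrave at S325, F2709. After flipping Y the toolpath is (216.37,199.66) → (217.30,195.41) → (214.95,191.76) → (210.70,190.83) → (207.05,193.18) → (206.12,197.43) → (208.47,201.08) → (212.72,202.01) → (216.37,199.66), returning to the start.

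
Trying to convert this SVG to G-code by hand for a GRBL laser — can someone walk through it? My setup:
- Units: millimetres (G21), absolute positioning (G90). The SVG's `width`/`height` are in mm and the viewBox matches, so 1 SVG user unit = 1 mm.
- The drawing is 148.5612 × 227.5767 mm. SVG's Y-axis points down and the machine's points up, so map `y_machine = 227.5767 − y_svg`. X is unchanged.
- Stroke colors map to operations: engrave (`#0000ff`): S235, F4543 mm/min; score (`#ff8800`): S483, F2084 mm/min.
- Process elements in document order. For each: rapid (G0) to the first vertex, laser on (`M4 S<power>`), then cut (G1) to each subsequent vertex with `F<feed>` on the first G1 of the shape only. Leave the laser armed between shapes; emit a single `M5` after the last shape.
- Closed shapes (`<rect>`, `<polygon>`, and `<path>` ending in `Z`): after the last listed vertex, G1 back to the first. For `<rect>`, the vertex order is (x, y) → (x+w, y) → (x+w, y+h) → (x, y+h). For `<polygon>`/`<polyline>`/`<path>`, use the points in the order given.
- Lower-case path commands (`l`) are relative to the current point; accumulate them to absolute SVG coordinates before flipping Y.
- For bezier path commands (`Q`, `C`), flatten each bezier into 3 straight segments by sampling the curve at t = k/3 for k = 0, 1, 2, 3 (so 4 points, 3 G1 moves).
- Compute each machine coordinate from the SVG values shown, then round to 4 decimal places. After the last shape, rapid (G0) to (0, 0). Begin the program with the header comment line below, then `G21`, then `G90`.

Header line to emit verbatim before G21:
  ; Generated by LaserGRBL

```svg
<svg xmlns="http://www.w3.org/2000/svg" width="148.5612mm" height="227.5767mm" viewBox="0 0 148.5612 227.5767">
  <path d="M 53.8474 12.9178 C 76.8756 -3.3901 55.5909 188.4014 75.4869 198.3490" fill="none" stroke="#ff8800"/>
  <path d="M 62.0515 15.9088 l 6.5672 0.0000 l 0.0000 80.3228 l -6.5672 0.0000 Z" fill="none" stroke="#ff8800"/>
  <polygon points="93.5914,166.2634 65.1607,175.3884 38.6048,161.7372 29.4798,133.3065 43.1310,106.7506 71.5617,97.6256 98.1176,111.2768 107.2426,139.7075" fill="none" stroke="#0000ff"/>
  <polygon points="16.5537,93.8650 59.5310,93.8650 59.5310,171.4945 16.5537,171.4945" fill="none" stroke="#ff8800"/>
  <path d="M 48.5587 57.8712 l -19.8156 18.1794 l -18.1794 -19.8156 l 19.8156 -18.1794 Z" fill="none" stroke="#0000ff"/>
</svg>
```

viewBox `0 0 148.5612 227.5767` with mm width/height → 1 unit = 1 mm. Flip: y_m = 227.5767 − y_svg.

**Shape 1** — `<path>` cubic bezier, stroke `#ff8800` → score (S483, F2084). Control points (SVG): P0=(53.8474,12.9178), P1=(76.8756,-3.3901), P2=(55.5909,188.4014), P3=(75.4869,198.3490); sampled at t=k/3. Machine vertices: (53.8474,214.6589) → (65.2711,176.0427) → (66.1514,85.3476) → (75.4869,29.2277). Open path.

**Shape 2** — `<path>` rectangle, stroke `#ff8800` → score (S483, F2084). Machine vertices: (62.0515,211.6679) → (68.6187,211.6679) → (68.6187,131.3451) → (62.0515,131.3451) → (62.0515,211.6679). Closed: final G1 returns to the first vertex.

**Shape 3** — `<polygon>` regular polygon, stroke `#0000ff` → engrave (S235, F4543). Machine vertices: (93.5914,61.3133) → (65.1607,52.1883) → (38.6048,65.8395) → (29.4798,94.2702) → (43.1310,120.8261) → (71.5617,129.9511) → (98.1176,116.2999) → (107.2426,87.8692) → (93.5914,61.3133). Closed: final G1 returns to the first vertex.

**Shape 4** — `<polygon>` rectangle, stroke `#ff8800` → score (S483, F2084). Machine vertices: (16.5537,133.7117) → (59.5310,133.7117) → (59.5310,56.0822) → (16.5537,56.0822) → (16.5537,133.7117). Closed: final G1 returns to the first vertex.

**Shape 5** — `<path>` regular polygon, stroke `#0000ff` → engrave (S235, F4543). Machine vertices: (48.5587,169.7055) → (28.7431,151.5261) → (10.5637,171.3417) → (30.3793,189.5211) → (48.5587,169.7055). Closed: final G1 returns to the first vertex.

; Generated by LaserGRBL
G21
G90
G0 X53.8474 Y214.6589
M4 S483
G1 X65.2711 Y176.0427 F2084
G1 X66.1514 Y85.3476
G1 X75.4869 Y29.2277
G0 X62.0515 Y211.6679
M4 S483
G1 X68.6187 Y211.6679 F2084
G1 X68.6187 Y131.3451
G1 X62.0515 Y131.3451
G1 X62.0515 Y211.6679
G0 X93.5914 Y61.3133
M4 S235
G1 X65.1607 Y52.1883 F4543
G1 X38.6048 Y65.8395
G1 X29.4798 Y94.2702
G1 X43.1310 Y120.8261
G1 X71.5617 Y129.9511
G1 X98.1176 Y116.2999
G1 X107.2426 Y87.8692
G1 X93.5914 Y61.3133
G0 X16.5537 Y133.7117
M4 S483
G1 X59.5310 Y133.7117 F2084
G1 X59.5310 Y56.0822
G1 X16.5537 Y56.0822
G1 X16.5537 Y133.7117
G0 X48.5587 Y169.7055
M4 S235
G1 X28.7431 Y151.5261 F4543
G1 X10.5637 Y171.3417
G1 X30.3793 Y189.5211
G1 X48.5587 Y169.7055
M5
G0 X0.0000 Y0.0000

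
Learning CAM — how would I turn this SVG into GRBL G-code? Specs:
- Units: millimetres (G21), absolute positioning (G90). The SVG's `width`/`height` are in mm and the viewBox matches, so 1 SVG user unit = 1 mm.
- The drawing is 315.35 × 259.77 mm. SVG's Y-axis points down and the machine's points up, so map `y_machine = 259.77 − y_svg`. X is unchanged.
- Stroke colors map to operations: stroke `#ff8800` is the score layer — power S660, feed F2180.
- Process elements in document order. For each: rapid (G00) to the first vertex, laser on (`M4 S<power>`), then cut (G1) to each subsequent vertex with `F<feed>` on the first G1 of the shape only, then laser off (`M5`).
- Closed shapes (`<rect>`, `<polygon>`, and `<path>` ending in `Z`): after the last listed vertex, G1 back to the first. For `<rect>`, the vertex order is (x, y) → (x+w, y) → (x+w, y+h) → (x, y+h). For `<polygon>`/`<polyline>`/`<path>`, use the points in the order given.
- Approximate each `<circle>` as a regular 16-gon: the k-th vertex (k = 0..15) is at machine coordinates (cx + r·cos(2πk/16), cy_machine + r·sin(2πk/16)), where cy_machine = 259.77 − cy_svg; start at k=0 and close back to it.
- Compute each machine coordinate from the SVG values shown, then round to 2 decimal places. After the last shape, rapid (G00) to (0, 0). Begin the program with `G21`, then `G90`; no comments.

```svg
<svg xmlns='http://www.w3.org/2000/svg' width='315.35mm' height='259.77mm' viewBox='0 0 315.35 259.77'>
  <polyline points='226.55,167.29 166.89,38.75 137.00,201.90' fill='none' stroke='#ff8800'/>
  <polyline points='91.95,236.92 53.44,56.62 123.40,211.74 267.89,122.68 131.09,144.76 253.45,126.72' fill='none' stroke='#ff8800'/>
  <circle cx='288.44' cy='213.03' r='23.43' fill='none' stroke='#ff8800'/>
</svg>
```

Since the viewBox matches the mm dimensions, user units are millimetres directly. The only transform is the Y-flip y_m = 259.77 − y_svg.

Shape 1 is a open polyline drawn with `<polyline>`. Its stroke #ff8800 means score at S660, F2180. After flipping Y the toolpath is (226.55,92.48) → (166.89,221.02) → (137.00,57.87).

Shape 2 is a open polyline drawn with `<polyline>`. Its stroke #ff8800 means score at S660, F2180. After flipping Y the toolpath is (91.95,22.85) → (53.44,203.15) → (123.40,48.03) → (267.89,137.09) → (131.09,115.01) → (253.45,133.05).

Shape 3 is a circle drawn with `<circle>`. Its stroke #ff8800 means score at S660, F2180. After flipping Y the toolpath is (311.87,46.74) → (310.09,55.71) → (305.01,63.31) → (297.41,68.39) → (288.44,70.17) → (279.47,68.39) → (271.87,63.31) → (266.79,55.71) → (265.01,46.74) → (266.79,37.77) → (271.87,30.17) → (279.47,25.09) → (288.44,23.31) → (297.41,25.09) → (305.01,30.17) → (310.09,37.77) → (311.87,46.74), returning to the start.

G21
G90
G00 X226.55 Y92.48
M4 S660
G1 X166.89 Y221.02 F2180
G1 X137.00 Y57.87
M5
G00 X91.95 Y22.85
M4 S660
G1 X53.44 Y203.15 F2180
G1 X123.40 Y48.03
G1 X267.89 Y137.09
G1 X131.09 Y115.01
G1 X253.45 Y133.05
M5
G00 X311.87 Y46.74
M4 S660
G1 X310.09 Y55.71 F2180
G1 X305.01 Y63.31
G1 X297.41 Y68.39
G1 X288.44 Y70.17
G1 X279.47 Y68.39
G1 X271.87 Y63.31
G1 X266.79 Y55.71
G1 X265.01 Y46.74
G1 X266.79 Y37.77
G1 X271.87 Y30.17
G1 X279.47 Y25.09
G1 X288.44 Y23.31
G1 X297.41 Y25.09
G1 X305.01 Y30.17
G1 X310.09 Y37.77
G1 X311.87 Y46.74
M5
G00 X0.00 Y0.00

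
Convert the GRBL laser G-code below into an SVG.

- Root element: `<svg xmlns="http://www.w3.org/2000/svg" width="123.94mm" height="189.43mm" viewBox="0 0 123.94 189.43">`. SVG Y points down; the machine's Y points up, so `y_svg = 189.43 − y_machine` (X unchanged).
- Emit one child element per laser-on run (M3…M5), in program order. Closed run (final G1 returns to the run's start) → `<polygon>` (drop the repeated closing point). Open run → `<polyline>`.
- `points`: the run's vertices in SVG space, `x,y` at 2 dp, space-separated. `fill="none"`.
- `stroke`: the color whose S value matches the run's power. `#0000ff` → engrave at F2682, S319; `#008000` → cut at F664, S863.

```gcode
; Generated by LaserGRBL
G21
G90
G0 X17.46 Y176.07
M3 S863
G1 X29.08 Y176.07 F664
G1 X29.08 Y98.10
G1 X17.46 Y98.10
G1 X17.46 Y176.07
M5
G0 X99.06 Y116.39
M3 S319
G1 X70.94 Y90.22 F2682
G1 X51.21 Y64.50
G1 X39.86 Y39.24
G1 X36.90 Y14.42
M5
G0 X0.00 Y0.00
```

<svg xmlns="http://www.w3.org/2000/svg" width="123.94mm" height="189.43mm" viewBox="0 0 123.94 189.43">
  <polygon points="17.46,13.36 29.08,13.36 29.08,91.33 17.46,91.33" fill="none" stroke="#008000"/>
  <polyline points="99.06,73.04 70.94,99.21 51.21,124.93 39.86,150.19 36.90,175.01" fill="none" stroke="#0000ff"/>
</svg>

y_svg = 189.43 − y_m.

[1] S863→`#008000` (cut); closed run; points: 17.46,13.36 29.08,13.36 29.08,91.33 17.46,91.33

[2] S319→`#0000ff` (engrave); open run; points: 99.06,73.04 70.94,99.21 51.21,124.93 39.86,150.19 36.90,175.01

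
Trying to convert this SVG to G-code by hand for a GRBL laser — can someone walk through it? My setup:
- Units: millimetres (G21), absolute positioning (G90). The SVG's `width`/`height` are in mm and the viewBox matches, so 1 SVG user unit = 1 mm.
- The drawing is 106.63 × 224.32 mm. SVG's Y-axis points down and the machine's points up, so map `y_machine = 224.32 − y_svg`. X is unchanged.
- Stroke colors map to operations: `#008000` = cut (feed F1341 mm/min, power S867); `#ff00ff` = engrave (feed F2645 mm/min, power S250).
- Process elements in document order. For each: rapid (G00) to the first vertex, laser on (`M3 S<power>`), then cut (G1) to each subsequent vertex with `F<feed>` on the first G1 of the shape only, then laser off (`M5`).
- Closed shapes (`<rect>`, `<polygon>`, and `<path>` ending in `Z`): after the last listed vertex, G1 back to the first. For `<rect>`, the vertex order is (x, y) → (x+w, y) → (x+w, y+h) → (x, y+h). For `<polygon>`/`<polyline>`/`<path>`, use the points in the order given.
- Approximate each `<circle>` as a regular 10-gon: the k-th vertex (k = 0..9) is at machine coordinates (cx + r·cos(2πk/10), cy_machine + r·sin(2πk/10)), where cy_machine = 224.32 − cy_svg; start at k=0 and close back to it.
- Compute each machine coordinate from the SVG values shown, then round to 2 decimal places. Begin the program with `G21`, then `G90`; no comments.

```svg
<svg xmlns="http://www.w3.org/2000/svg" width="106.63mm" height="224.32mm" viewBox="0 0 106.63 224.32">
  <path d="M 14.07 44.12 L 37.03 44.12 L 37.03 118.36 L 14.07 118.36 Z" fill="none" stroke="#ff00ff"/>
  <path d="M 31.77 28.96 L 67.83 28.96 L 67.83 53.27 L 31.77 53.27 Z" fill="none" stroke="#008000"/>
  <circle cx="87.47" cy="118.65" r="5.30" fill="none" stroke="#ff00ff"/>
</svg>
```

viewBox `0 0 106.63 224.32` with mm width/height → 1 unit = 1 mm. Flip: y_m = 224.32 − y_svg.

**Shape 1** — `<path>` rectangle, stroke `#ff00ff` → engrave (S250, F2645). Machine vertices: (14.07,180.20) → (37.03,180.20) → (37.03,105.96) → (14.07,105.96) → (14.07,180.20). Closed: final G1 returns to the first vertex.

**Shape 2** — `<path>` rectangle, stroke `#008000` → cut (S867, F1341). Machine vertices: (31.77,195.36) → (67.83,195.36) → (67.83,171.05) → (31.77,171.05) → (31.77,195.36). Closed: final G1 returns to the first vertex.

**Shape 3** — `<circle>` circle, stroke `#ff00ff` → engrave (S250, F2645). Machine vertices: (92.77,105.67) → (91.76,108.79) → (89.11,110.71) → (85.83,110.71) → (83.18,108.79) → (82.17,105.67) → (83.18,102.55) → (85.83,100.63) → (89.11,100.63) → (91.76,102.55) → (92.77,105.67). Closed: final G1 returns to the first vertex.

G21
G90
G00 X14.07 Y180.20
M3 S250
G1 X37.03 Y180.20 F2645
G1 X37.03 Y105.96
G1 X14.07 Y105.96
G1 X14.07 Y180.20
M5
G00 X31.77 Y195.36
M3 S867
G1 X67.83 Y195.36 F1341
G1 X67.83 Y171.05
G1 X31.77 Y171.05
G1 X31.77 Y195.36
M5
G00 X92.77 Y105.67
M3 S250
G1 X91.76 Y108.79 F2645
G1 X89.11 Y110.71
G1 X85.83 Y110.71
G1 X83.18 Y108.79
G1 X82.17 Y105.67
G1 X83.18 Y102.55
G1 X85.83 Y100.63
G1 X89.11 Y100.63
G1 X91.76 Y102.55
G1 X92.77 Y105.67
M5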